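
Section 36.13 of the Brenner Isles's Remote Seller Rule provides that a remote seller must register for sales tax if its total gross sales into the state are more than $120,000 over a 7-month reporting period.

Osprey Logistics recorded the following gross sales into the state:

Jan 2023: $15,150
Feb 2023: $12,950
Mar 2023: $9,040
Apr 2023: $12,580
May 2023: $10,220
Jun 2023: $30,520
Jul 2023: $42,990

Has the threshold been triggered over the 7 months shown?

Total gross sales into the state: $15,150 + $12,950 + $9,040 + $12,580 + $10,220 + $30,520 + $42,990 = $133,450.
$133,450 > $120,000, so the threshold is exceeded.

Yes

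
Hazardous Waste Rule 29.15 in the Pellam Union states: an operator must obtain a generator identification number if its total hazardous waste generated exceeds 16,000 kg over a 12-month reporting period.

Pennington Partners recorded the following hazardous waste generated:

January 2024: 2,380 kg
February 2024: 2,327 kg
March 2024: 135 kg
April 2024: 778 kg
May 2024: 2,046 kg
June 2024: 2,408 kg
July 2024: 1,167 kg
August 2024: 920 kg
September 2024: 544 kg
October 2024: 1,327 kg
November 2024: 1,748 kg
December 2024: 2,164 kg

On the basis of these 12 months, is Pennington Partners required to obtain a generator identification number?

Yes

Total hazardous waste generated: 2,380 kg + 2,327 kg + 135 kg + 778 kg + 2,046 kg + 2,408 kg + 1,167 kg + 920 kg + 544 kg + 1,327 kg + 1,748 kg + 2,164 kg = 17,944 kg.
17,944 kg > 16,000 kg, so the threshold is exceeded.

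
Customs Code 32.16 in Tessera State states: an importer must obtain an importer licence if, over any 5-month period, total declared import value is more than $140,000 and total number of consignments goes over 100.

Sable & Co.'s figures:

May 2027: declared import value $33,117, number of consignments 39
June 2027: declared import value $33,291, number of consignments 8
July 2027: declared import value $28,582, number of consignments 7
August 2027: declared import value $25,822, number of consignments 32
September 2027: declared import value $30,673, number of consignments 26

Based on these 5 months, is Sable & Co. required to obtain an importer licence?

Yes

Total declared import value: $33,117 + $33,291 + $28,582 + $25,822 + $30,673 = $151,485 (> $140,000).
Total number of consignments: 39 + 8 + 7 + 32 + 26 = 112 (> 100).
The test is 'and': both thresholds are exceeded.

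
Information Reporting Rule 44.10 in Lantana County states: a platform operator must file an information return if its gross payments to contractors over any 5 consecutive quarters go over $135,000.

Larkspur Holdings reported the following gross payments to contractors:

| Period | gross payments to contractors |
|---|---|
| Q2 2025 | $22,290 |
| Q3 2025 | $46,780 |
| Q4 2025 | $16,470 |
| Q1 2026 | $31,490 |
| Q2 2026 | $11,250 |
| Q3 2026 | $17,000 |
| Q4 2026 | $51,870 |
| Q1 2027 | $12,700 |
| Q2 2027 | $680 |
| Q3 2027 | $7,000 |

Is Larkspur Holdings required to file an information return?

No

Q2 2025–Q2 2026: $22,290 + $46,780 + $16,470 + $31,490 + $11,250 = $128,280 (under)
Q3 2025–Q3 2026: $46,780 + $16,470 + $31,490 + $11,250 + $17,000 = $122,990 (under)
Q4 2025–Q4 2026: $16,470 + $31,490 + $11,250 + $17,000 + $51,870 = $128,080 (under)
Q1 2026–Q1 2027: $31,490 + $11,250 + $17,000 + $51,870 + $12,700 = $124,310 (under)
Q2 2026–Q2 2027: $11,250 + $17,000 + $51,870 + $12,700 + $680 = $93,500 (under)
Q3 2026–Q3 2027: $17,000 + $51,870 + $12,700 + $680 + $7,000 = $89,250 (under)
No window exceeds $135,000.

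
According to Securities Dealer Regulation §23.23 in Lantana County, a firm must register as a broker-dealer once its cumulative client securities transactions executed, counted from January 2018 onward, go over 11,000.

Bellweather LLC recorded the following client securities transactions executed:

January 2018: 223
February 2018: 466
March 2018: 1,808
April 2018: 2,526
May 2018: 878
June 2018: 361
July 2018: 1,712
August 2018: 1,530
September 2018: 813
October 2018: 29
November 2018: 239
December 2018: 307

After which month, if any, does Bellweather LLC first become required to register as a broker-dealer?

Through January 2018: 223
Through February 2018: 689
Through March 2018: 2,497
Through April 2018: 5,023
Through May 2018: 5,901
Through June 2018: 6,262
Through July 2018: 7,974
Through August 2018: 9,504
Through September 2018: 10,317
Through October 2018: 10,346
Through November 2018: 10,585
Through December 2018: 10,892
Final cumulative total 10,892 ≤ 11,000; the threshold is never exceeded.

Not triggered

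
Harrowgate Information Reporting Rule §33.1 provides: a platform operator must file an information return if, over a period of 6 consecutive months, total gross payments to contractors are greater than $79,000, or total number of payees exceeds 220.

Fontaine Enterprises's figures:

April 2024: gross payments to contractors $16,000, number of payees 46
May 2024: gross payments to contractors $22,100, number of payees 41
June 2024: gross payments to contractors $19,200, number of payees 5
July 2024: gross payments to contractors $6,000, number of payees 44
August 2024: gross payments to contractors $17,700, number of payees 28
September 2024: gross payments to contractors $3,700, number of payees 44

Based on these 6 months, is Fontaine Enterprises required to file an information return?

Yes

Total gross payments to contractors: $16,000 + $22,100 + $19,200 + $6,000 + $17,700 + $3,700 = $84,700 (> $79,000).
Total number of payees: 46 + 41 + 5 + 44 + 28 + 44 = 208 (≤ 220).
The test is 'or': at least one threshold is exceeded.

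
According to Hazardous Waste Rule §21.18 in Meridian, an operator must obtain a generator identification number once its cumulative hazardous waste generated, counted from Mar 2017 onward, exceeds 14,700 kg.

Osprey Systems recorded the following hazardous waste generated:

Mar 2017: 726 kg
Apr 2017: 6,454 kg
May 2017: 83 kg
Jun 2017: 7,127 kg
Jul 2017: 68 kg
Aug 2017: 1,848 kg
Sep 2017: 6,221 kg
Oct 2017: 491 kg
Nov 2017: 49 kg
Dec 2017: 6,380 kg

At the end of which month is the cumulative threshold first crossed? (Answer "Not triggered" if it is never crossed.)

Through Mar 2017: 726 kg
Through Apr 2017: 7,180 kg
Through May 2017: 7,263 kg
Through Jun 2017: 14,390 kg
Through Jul 2017: 14,458 kg
Through Aug 2017: 16,306 kg ← exceeds threshold

Aug 2017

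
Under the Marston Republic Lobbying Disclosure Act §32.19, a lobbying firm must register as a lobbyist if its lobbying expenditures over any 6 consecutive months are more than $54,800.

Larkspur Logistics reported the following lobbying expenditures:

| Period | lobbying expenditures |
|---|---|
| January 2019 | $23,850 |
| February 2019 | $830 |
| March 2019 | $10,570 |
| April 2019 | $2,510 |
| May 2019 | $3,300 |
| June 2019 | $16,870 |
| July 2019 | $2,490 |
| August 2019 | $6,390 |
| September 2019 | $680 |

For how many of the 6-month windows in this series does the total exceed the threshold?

January 2019–June 2019: $23,850 + $830 + $10,570 + $2,510 + $3,300 + $16,870 = $57,930 (over)
February 2019–July 2019: $830 + $10,570 + $2,510 + $3,300 + $16,870 + $2,490 = $36,570 (under)
March 2019–August 2019: $10,570 + $2,510 + $3,300 + $16,870 + $2,490 + $6,390 = $42,130 (under)
April 2019–September 2019: $2,510 + $3,300 + $16,870 + $2,490 + $6,390 + $680 = $32,240 (under)
1 window exceeds the threshold.

1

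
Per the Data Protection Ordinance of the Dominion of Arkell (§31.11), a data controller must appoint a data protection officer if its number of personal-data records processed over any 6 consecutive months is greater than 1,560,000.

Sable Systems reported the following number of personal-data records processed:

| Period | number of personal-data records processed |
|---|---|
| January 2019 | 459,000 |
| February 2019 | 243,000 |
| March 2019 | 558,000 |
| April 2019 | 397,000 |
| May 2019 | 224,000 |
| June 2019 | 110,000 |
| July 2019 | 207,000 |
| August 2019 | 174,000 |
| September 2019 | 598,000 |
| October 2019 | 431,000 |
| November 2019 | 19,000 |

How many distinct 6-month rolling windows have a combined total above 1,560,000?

January 2019–June 2019: 459,000 + 243,000 + 558,000 + 397,000 + 224,000 + 110,000 = 1,991,000 (over)
February 2019–July 2019: 243,000 + 558,000 + 397,000 + 224,000 + 110,000 + 207,000 = 1,739,000 (over)
March 2019–August 2019: 558,000 + 397,000 + 224,000 + 110,000 + 207,000 + 174,000 = 1,670,000 (over)
April 2019–September 2019: 397,000 + 224,000 + 110,000 + 207,000 + 174,000 + 598,000 = 1,710,000 (over)
May 2019–October 2019: 224,000 + 110,000 + 207,000 + 174,000 + 598,000 + 431,000 = 1,744,000 (over)
June 2019–November 2019: 110,000 + 207,000 + 174,000 + 598,000 + 431,000 + 19,000 = 1,539,000 (under)
5 windows exceed the threshold.

5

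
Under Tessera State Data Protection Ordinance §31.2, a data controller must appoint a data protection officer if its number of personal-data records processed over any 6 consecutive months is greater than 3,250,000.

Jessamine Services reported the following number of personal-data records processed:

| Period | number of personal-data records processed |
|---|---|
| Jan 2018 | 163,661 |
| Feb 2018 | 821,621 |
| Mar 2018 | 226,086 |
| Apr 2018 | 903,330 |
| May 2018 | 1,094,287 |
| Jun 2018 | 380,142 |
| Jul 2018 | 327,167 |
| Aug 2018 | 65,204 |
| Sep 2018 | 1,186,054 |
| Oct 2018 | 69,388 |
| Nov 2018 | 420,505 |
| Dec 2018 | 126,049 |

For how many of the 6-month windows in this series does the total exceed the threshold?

3

Jan 2018–Jun 2018: 163,661 + 821,621 + 226,086 + 903,330 + 1,094,287 + 380,142 = 3,589,127 (over)
Feb 2018–Jul 2018: 821,621 + 226,086 + 903,330 + 1,094,287 + 380,142 + 327,167 = 3,752,633 (over)
Mar 2018–Aug 2018: 226,086 + 903,330 + 1,094,287 + 380,142 + 327,167 + 65,204 = 2,996,216 (under)
Apr 2018–Sep 2018: 903,330 + 1,094,287 + 380,142 + 327,167 + 65,204 + 1,186,054 = 3,956,184 (over)
May 2018–Oct 2018: 1,094,287 + 380,142 + 327,167 + 65,204 + 1,186,054 + 69,388 = 3,122,242 (under)
Jun 2018–Nov 2018: 380,142 + 327,167 + 65,204 + 1,186,054 + 69,388 + 420,505 = 2,448,460 (under)
Jul 2018–Dec 2018: 327,167 + 65,204 + 1,186,054 + 69,388 + 420,505 + 126,049 = 2,194,367 (under)
3 windows exceed the threshold.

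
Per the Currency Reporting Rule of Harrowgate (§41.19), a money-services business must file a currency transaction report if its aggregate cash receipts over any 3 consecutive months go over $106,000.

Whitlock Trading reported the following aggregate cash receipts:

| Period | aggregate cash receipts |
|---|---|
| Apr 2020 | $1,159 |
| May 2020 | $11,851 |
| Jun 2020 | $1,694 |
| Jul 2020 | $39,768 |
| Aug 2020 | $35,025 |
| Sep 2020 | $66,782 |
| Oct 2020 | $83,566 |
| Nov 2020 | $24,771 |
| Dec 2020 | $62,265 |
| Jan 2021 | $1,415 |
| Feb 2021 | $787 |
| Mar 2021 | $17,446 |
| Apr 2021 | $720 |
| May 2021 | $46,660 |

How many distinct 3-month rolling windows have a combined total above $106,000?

Apr 2020–Jun 2020: $1,159 + $11,851 + $1,694 = $14,704 (under)
May 2020–Jul 2020: $11,851 + $1,694 + $39,768 = $53,313 (under)
Jun 2020–Aug 2020: $1,694 + $39,768 + $35,025 = $76,487 (under)
Jul 2020–Sep 2020: $39,768 + $35,025 + $66,782 = $141,575 (over)
Aug 2020–Oct 2020: $35,025 + $66,782 + $83,566 = $185,373 (over)
Sep 2020–Nov 2020: $66,782 + $83,566 + $24,771 = $175,119 (over)
Oct 2020–Dec 2020: $83,566 + $24,771 + $62,265 = $170,602 (over)
Nov 2020–Jan 2021: $24,771 + $62,265 + $1,415 = $88,451 (under)
Dec 2020–Feb 2021: $62,265 + $1,415 + $787 = $64,467 (under)
Jan 2021–Mar 2021: $1,415 + $787 + $17,446 = $19,648 (under)
Feb 2021–Apr 2021: $787 + $17,446 + $720 = $18,953 (under)
Mar 2021–May 2021: $17,446 + $720 + $46,660 = $64,826 (under)
4 windows exceed the threshold.

4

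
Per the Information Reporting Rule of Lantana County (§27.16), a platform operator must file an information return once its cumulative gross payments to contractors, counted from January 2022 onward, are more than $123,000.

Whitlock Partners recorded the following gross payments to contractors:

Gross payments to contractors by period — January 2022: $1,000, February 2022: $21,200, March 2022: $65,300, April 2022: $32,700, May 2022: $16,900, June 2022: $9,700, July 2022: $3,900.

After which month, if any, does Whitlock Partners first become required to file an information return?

Through January 2022: $1,000
Through February 2022: $22,200
Through March 2022: $87,500
Through April 2022: $120,200
Through May 2022: $137,100 ← exceeds threshold

May 2022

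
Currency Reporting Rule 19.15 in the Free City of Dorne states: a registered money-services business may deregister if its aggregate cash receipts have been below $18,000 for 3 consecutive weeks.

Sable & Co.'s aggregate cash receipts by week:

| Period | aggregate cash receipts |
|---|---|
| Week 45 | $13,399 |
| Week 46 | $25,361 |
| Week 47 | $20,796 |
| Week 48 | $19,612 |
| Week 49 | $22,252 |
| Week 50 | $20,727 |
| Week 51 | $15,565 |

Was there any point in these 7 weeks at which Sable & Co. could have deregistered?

No

Weeks below $18,000: Week 45, Week 51.
Longest run of consecutive weeks below the threshold: 1.
1 < 3, so Sable & Co. never became eligible.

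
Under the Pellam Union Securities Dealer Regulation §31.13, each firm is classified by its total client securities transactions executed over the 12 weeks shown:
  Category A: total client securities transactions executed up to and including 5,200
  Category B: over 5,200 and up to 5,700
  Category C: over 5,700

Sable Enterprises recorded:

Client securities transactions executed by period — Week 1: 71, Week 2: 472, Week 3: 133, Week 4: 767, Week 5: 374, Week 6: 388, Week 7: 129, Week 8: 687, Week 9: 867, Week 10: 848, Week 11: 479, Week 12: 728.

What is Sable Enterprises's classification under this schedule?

Category C

Total client securities transactions executed: 71 + 472 + 133 + 767 + 374 + 388 + 129 + 687 + 867 + 848 + 479 + 728 = 5,943.
5,943 > 5,700, so Category C applies.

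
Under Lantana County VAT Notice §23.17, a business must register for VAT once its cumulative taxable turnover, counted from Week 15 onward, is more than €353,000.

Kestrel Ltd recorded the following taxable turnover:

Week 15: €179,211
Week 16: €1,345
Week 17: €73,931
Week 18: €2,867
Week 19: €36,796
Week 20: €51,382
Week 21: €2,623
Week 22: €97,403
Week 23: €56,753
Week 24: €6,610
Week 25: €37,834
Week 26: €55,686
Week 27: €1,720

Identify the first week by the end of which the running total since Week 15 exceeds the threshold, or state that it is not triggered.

Through Week 15: €179,211
Through Week 16: €180,556
Through Week 17: €254,487
Through Week 18: €257,354
Through Week 19: €294,150
Through Week 20: €345,532
Through Week 21: €348,155
Through Week 22: €445,558 ← exceeds threshold

Week 22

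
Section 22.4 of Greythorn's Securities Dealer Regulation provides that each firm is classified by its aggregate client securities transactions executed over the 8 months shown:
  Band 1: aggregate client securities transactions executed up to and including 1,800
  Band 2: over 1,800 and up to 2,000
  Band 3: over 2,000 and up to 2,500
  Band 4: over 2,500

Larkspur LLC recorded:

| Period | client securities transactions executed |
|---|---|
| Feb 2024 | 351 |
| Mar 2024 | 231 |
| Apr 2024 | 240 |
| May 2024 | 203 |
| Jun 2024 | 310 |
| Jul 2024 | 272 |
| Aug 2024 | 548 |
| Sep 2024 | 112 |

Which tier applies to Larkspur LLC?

Aggregate client securities transactions executed: 351 + 231 + 240 + 203 + 310 + 272 + 548 + 112 = 2,267.
2,000 < 2,267 ≤ 2,500, so Band 3 applies.

Band 3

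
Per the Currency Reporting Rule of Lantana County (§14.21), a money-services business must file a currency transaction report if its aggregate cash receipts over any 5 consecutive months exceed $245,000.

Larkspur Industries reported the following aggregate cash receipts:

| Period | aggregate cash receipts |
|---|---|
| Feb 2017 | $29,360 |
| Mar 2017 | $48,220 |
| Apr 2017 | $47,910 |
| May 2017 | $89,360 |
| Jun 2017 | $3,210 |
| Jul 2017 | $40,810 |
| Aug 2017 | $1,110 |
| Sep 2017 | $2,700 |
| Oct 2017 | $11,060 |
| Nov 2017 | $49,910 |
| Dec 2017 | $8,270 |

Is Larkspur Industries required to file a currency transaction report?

Feb 2017–Jun 2017: $29,360 + $48,220 + $47,910 + $89,360 + $3,210 = $218,060 (under)
Mar 2017–Jul 2017: $48,220 + $47,910 + $89,360 + $3,210 + $40,810 = $229,510 (under)
Apr 2017–Aug 2017: $47,910 + $89,360 + $3,210 + $40,810 + $1,110 = $182,400 (under)
May 2017–Sep 2017: $89,360 + $3,210 + $40,810 + $1,110 + $2,700 = $137,190 (under)
Jun 2017–Oct 2017: $3,210 + $40,810 + $1,110 + $2,700 + $11,060 = $58,890 (under)
Jul 2017–Nov 2017: $40,810 + $1,110 + $2,700 + $11,060 + $49,910 = $105,590 (under)
Aug 2017–Dec 2017: $1,110 + $2,700 + $11,060 + $49,910 + $8,270 = $73,050 (under)
No window exceeds $245,000.

No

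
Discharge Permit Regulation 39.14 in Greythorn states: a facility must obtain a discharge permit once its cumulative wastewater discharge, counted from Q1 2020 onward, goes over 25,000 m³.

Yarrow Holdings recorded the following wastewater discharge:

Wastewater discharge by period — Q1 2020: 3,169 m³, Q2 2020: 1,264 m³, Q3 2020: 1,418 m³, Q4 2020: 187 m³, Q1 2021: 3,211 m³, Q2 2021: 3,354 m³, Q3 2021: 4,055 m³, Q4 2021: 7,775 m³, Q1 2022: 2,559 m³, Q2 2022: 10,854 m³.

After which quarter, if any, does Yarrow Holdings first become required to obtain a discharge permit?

Through Q1 2020: 3,169 m³
Through Q2 2020: 4,433 m³
Through Q3 2020: 5,851 m³
Through Q4 2020: 6,038 m³
Through Q1 2021: 9,249 m³
Through Q2 2021: 12,603 m³
Through Q3 2021: 16,658 m³
Through Q4 2021: 24,433 m³
Through Q1 2022: 26,992 m³ ← exceeds threshold

Q1 2022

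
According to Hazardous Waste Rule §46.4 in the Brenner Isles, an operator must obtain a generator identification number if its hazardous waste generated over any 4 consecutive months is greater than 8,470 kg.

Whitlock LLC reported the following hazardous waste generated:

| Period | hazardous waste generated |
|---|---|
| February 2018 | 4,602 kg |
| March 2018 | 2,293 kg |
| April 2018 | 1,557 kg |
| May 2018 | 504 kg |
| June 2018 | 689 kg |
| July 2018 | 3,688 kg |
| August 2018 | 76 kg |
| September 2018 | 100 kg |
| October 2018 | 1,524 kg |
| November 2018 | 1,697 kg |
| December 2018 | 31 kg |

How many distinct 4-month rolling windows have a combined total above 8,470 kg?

February 2018–May 2018: 4,602 kg + 2,293 kg + 1,557 kg + 504 kg = 8,956 kg (over)
March 2018–June 2018: 2,293 kg + 1,557 kg + 504 kg + 689 kg = 5,043 kg (under)
April 2018–July 2018: 1,557 kg + 504 kg + 689 kg + 3,688 kg = 6,438 kg (under)
May 2018–August 2018: 504 kg + 689 kg + 3,688 kg + 76 kg = 4,957 kg (under)
June 2018–September 2018: 689 kg + 3,688 kg + 76 kg + 100 kg = 4,553 kg (under)
July 2018–October 2018: 3,688 kg + 76 kg + 100 kg + 1,524 kg = 5,388 kg (under)
August 2018–November 2018: 76 kg + 100 kg + 1,524 kg + 1,697 kg = 3,397 kg (under)
September 2018–December 2018: 100 kg + 1,524 kg + 1,697 kg + 31 kg = 3,352 kg (under)
1 window exceeds the threshold.

1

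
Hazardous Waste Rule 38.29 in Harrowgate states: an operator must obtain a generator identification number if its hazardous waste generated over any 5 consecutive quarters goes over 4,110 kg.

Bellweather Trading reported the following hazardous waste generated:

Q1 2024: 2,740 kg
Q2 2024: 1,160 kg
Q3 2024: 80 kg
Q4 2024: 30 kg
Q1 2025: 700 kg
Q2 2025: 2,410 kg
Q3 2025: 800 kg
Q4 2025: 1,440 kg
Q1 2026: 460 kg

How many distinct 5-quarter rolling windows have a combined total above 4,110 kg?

4

Q1 2024–Q1 2025: 2,740 kg + 1,160 kg + 80 kg + 30 kg + 700 kg = 4,710 kg (over)
Q2 2024–Q2 2025: 1,160 kg + 80 kg + 30 kg + 700 kg + 2,410 kg = 4,380 kg (over)
Q3 2024–Q3 2025: 80 kg + 30 kg + 700 kg + 2,410 kg + 800 kg = 4,020 kg (under)
Q4 2024–Q4 2025: 30 kg + 700 kg + 2,410 kg + 800 kg + 1,440 kg = 5,380 kg (over)
Q1 2025–Q1 2026: 700 kg + 2,410 kg + 800 kg + 1,440 kg + 460 kg = 5,810 kg (over)
4 windows exceed the threshold.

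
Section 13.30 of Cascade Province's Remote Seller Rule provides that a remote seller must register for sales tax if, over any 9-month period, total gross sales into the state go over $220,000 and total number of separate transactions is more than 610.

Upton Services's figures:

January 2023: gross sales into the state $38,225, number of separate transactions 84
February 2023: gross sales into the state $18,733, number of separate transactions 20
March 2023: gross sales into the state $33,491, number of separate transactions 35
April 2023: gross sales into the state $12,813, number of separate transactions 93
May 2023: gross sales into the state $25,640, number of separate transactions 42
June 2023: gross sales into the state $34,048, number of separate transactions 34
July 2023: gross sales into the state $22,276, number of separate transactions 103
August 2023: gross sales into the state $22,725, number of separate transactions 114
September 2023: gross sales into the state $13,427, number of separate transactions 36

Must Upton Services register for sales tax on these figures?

No

Total gross sales into the state: $38,225 + $18,733 + $33,491 + $12,813 + $25,640 + $34,048 + $22,276 + $22,725 + $13,427 = $221,378 (> $220,000).
Total number of separate transactions: 84 + 20 + 35 + 93 + 42 + 34 + 103 + 114 + 36 = 561 (≤ 610).
The test is 'and': the rule requires both, and at least one is not exceeded.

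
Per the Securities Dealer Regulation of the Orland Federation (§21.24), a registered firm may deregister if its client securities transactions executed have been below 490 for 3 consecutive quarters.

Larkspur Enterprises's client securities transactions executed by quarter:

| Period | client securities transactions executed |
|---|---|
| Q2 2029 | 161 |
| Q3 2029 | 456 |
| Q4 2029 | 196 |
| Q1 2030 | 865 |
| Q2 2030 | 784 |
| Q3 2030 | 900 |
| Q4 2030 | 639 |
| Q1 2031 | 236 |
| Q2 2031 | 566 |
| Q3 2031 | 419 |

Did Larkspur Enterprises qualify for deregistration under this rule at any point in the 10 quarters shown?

Quarters below 490: Q2 2029, Q3 2029, Q4 2029, Q1 2031, Q3 2031.
Longest run of consecutive quarters below the threshold: 3.
3 ≥ 3, so Larkspur Enterprises became eligible.

Yes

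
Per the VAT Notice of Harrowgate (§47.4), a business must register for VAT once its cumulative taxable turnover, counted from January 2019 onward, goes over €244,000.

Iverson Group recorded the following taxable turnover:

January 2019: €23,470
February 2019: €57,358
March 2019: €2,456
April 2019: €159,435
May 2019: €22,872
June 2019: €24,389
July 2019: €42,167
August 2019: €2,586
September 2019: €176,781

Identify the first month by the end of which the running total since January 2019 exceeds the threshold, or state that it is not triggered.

Through January 2019: €23,470
Through February 2019: €80,828
Through March 2019: €83,284
Through April 2019: €242,719
Through May 2019: €265,591 ← exceeds threshold

May 2019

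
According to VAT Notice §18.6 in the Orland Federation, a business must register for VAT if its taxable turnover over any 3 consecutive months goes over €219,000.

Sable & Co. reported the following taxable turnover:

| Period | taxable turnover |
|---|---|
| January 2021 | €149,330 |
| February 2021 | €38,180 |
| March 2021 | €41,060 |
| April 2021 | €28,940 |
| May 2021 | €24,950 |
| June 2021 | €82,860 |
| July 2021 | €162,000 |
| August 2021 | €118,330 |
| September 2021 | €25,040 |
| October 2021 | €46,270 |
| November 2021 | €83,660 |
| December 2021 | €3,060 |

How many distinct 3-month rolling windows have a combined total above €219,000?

4

January 2021–March 2021: €149,330 + €38,180 + €41,060 = €228,570 (over)
February 2021–April 2021: €38,180 + €41,060 + €28,940 = €108,180 (under)
March 2021–May 2021: €41,060 + €28,940 + €24,950 = €94,950 (under)
April 2021–June 2021: €28,940 + €24,950 + €82,860 = €136,750 (under)
May 2021–July 2021: €24,950 + €82,860 + €162,000 = €269,810 (over)
June 2021–August 2021: €82,860 + €162,000 + €118,330 = €363,190 (over)
July 2021–September 2021: €162,000 + €118,330 + €25,040 = €305,370 (over)
August 2021–October 2021: €118,330 + €25,040 + €46,270 = €189,640 (under)
September 2021–November 2021: €25,040 + €46,270 + €83,660 = €154,970 (under)
October 2021–December 2021: €46,270 + €83,660 + €3,060 = €132,990 (under)
4 windows exceed the threshold.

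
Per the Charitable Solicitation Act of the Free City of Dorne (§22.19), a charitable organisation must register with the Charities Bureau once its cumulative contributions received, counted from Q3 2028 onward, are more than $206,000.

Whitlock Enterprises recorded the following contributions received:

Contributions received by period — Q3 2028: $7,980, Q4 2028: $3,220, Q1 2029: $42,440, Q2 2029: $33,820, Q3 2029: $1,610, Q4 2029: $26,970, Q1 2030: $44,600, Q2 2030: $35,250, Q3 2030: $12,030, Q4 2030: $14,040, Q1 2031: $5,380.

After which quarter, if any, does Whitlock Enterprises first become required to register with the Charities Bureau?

Q3 2030

Through Q3 2028: $7,980
Through Q4 2028: $11,200
Through Q1 2029: $53,640
Through Q2 2029: $87,460
Through Q3 2029: $89,070
Through Q4 2029: $116,040
Through Q1 2030: $160,640
Through Q2 2030: $195,890
Through Q3 2030: $207,920 ← exceeds threshold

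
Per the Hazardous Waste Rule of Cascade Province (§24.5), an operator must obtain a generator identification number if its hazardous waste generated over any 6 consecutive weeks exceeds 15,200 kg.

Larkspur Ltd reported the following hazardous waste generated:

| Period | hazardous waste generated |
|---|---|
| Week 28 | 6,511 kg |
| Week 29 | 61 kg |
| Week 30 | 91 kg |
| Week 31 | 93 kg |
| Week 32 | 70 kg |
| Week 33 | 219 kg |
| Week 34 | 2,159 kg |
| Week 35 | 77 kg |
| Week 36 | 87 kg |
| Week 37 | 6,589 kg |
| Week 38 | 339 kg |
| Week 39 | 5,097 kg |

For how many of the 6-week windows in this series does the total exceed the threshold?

Week 28–Week 33: 6,511 kg + 61 kg + 91 kg + 93 kg + 70 kg + 219 kg = 7,045 kg (under)
Week 29–Week 34: 61 kg + 91 kg + 93 kg + 70 kg + 219 kg + 2,159 kg = 2,693 kg (under)
Week 30–Week 35: 91 kg + 93 kg + 70 kg + 219 kg + 2,159 kg + 77 kg = 2,709 kg (under)
Week 31–Week 36: 93 kg + 70 kg + 219 kg + 2,159 kg + 77 kg + 87 kg = 2,705 kg (under)
Week 32–Week 37: 70 kg + 219 kg + 2,159 kg + 77 kg + 87 kg + 6,589 kg = 9,201 kg (under)
Week 33–Week 38: 219 kg + 2,159 kg + 77 kg + 87 kg + 6,589 kg + 339 kg = 9,470 kg (under)
Week 34–Week 39: 2,159 kg + 77 kg + 87 kg + 6,589 kg + 339 kg + 5,097 kg = 14,348 kg (under)
0 windows exceed the threshold.

0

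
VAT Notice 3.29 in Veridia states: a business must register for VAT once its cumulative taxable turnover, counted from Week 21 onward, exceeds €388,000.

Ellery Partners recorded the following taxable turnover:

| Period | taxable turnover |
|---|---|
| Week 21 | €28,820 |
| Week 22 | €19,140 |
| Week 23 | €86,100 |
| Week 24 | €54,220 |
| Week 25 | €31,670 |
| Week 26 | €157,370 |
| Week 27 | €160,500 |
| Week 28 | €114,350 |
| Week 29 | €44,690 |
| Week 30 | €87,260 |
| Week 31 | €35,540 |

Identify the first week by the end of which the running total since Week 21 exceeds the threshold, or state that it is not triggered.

Through Week 21: €28,820
Through Week 22: €47,960
Through Week 23: €134,060
Through Week 24: €188,280
Through Week 25: €219,950
Through Week 26: €377,320
Through Week 27: €537,820 ← exceeds threshold

Week 27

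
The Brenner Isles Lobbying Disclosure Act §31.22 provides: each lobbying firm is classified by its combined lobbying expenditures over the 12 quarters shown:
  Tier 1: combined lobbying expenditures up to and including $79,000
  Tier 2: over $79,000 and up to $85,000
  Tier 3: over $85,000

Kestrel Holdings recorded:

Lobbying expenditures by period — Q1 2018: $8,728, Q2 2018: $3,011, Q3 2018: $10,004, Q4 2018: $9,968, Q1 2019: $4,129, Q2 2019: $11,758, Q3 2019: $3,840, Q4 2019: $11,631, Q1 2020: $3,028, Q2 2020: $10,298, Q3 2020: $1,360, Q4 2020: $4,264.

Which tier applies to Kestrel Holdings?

Combined lobbying expenditures: $8,728 + $3,011 + $10,004 + $9,968 + $4,129 + $11,758 + $3,840 + $11,631 + $3,028 + $10,298 + $1,360 + $4,264 = $82,019.
$79,000 < $82,019 ≤ $85,000, so Tier 2 applies.

Tier 2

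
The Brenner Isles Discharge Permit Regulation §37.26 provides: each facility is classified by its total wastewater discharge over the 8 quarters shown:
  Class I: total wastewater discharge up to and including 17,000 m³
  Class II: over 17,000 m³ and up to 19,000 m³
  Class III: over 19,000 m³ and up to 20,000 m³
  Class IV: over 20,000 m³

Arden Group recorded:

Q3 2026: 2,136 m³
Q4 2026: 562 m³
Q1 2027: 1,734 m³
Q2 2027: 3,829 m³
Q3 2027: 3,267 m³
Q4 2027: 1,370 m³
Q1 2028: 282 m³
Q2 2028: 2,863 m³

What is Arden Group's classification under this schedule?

Total wastewater discharge: 2,136 m³ + 562 m³ + 1,734 m³ + 3,829 m³ + 3,267 m³ + 1,370 m³ + 282 m³ + 2,863 m³ = 16,043 m³.
16,043 m³ ≤ 17,000 m³, so Class I applies.

Class I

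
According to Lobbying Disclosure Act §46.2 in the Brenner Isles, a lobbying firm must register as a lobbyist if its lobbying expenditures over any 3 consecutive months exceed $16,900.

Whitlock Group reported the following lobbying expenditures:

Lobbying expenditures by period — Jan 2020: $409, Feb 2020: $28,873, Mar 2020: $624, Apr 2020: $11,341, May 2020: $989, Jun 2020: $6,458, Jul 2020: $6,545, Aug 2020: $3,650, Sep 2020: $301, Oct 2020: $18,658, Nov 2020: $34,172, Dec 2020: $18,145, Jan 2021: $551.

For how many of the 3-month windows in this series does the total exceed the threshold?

7

Jan 2020–Mar 2020: $409 + $28,873 + $624 = $29,906 (over)
Feb 2020–Apr 2020: $28,873 + $624 + $11,341 = $40,838 (over)
Mar 2020–May 2020: $624 + $11,341 + $989 = $12,954 (under)
Apr 2020–Jun 2020: $11,341 + $989 + $6,458 = $18,788 (over)
May 2020–Jul 2020: $989 + $6,458 + $6,545 = $13,992 (under)
Jun 2020–Aug 2020: $6,458 + $6,545 + $3,650 = $16,653 (under)
Jul 2020–Sep 2020: $6,545 + $3,650 + $301 = $10,496 (under)
Aug 2020–Oct 2020: $3,650 + $301 + $18,658 = $22,609 (over)
Sep 2020–Nov 2020: $301 + $18,658 + $34,172 = $53,131 (over)
Oct 2020–Dec 2020: $18,658 + $34,172 + $18,145 = $70,975 (over)
Nov 2020–Jan 2021: $34,172 + $18,145 + $551 = $52,868 (over)
7 windows exceed the threshold.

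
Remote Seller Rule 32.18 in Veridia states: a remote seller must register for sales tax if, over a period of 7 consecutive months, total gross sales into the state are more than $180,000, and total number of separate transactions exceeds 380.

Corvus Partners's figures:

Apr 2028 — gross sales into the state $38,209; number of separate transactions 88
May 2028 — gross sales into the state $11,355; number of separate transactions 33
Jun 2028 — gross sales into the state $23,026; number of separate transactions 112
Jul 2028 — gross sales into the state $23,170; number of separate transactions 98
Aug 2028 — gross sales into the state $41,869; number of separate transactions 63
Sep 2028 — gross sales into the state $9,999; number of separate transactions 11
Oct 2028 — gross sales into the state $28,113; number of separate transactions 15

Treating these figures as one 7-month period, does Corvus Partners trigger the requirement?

No

Total gross sales into the state: $38,209 + $11,355 + $23,026 + $23,170 + $41,869 + $9,999 + $28,113 = $175,741 (≤ $180,000).
Total number of separate transactions: 88 + 33 + 112 + 98 + 63 + 11 + 15 = 420 (> 380).
The test is 'and': the rule requires both, and at least one is not exceeded.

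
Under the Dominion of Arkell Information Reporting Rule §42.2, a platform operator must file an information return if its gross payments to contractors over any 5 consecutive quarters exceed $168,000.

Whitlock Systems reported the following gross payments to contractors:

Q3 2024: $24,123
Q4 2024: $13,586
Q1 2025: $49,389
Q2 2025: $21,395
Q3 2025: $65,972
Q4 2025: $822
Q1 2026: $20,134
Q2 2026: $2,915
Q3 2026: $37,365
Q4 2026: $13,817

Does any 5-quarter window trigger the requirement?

Yes

Q3 2024–Q3 2025: $24,123 + $13,586 + $49,389 + $21,395 + $65,972 = $174,465 (over)
Q4 2024–Q4 2025: $13,586 + $49,389 + $21,395 + $65,972 + $822 = $151,164 (under)
Q1 2025–Q1 2026: $49,389 + $21,395 + $65,972 + $822 + $20,134 = $157,712 (under)
Q2 2025–Q2 2026: $21,395 + $65,972 + $822 + $20,134 + $2,915 = $111,238 (under)
Q3 2025–Q3 2026: $65,972 + $822 + $20,134 + $2,915 + $37,365 = $127,208 (under)
Q4 2025–Q4 2026: $822 + $20,134 + $2,915 + $37,365 + $13,817 = $75,053 (under)
At least one window exceeds $168,000.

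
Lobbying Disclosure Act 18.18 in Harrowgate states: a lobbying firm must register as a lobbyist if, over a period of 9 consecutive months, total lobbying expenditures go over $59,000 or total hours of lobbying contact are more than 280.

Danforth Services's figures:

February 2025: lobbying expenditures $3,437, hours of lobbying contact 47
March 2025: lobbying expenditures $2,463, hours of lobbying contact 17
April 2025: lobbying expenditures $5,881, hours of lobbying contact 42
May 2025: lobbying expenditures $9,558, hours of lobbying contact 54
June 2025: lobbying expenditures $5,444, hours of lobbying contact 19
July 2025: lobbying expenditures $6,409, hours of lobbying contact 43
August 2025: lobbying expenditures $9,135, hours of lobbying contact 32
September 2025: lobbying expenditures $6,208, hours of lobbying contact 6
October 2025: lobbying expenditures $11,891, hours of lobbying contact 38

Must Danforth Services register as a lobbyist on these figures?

Yes

Total lobbying expenditures: $3,437 + $2,463 + $5,881 + $9,558 + $5,444 + $6,409 + $9,135 + $6,208 + $11,891 = $60,426 (> $59,000).
Total hours of lobbying contact: 47 + 17 + 42 + 54 + 19 + 43 + 32 + 6 + 38 = 298 (> 280).
The test is 'or': at least one threshold is exceeded.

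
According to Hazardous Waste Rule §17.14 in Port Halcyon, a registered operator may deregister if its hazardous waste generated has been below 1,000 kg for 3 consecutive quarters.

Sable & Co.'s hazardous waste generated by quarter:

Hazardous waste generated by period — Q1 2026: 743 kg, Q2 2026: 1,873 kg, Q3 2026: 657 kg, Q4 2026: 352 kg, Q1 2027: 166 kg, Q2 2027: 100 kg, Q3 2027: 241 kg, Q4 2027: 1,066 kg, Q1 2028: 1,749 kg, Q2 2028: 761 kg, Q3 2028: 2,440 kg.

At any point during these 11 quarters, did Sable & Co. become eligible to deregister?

Yes

Quarters below 1,000 kg: Q1 2026, Q3 2026, Q4 2026, Q1 2027, Q2 2027, Q3 2027, Q2 2028.
Longest run of consecutive quarters below the threshold: 5.
5 ≥ 3, so Sable & Co. became eligible.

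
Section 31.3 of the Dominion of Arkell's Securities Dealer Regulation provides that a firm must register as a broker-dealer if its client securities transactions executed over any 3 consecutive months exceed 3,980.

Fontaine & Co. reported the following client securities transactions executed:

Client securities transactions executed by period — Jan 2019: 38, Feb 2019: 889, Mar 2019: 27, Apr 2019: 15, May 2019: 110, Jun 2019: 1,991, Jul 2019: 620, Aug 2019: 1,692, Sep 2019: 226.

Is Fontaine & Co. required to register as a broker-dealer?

Jan 2019–Mar 2019: 38 + 889 + 27 = 954 (under)
Feb 2019–Apr 2019: 889 + 27 + 15 = 931 (under)
Mar 2019–May 2019: 27 + 15 + 110 = 152 (under)
Apr 2019–Jun 2019: 15 + 110 + 1,991 = 2,116 (under)
May 2019–Jul 2019: 110 + 1,991 + 620 = 2,721 (under)
Jun 2019–Aug 2019: 1,991 + 620 + 1,692 = 4,303 (over)
Jul 2019–Sep 2019: 620 + 1,692 + 226 = 2,538 (under)
At least one window exceeds 3,980.

Yes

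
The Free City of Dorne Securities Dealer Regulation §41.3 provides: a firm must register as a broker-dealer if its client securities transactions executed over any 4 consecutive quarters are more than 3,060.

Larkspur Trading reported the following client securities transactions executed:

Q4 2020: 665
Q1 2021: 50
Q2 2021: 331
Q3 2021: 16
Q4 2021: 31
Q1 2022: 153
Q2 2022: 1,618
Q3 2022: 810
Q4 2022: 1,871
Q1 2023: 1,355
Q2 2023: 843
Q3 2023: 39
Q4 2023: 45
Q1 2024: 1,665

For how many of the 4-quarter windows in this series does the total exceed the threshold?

Q4 2020–Q3 2021: 665 + 50 + 331 + 16 = 1,062 (under)
Q1 2021–Q4 2021: 50 + 331 + 16 + 31 = 428 (under)
Q2 2021–Q1 2022: 331 + 16 + 31 + 153 = 531 (under)
Q3 2021–Q2 2022: 16 + 31 + 153 + 1,618 = 1,818 (under)
Q4 2021–Q3 2022: 31 + 153 + 1,618 + 810 = 2,612 (under)
Q1 2022–Q4 2022: 153 + 1,618 + 810 + 1,871 = 4,452 (over)
Q2 2022–Q1 2023: 1,618 + 810 + 1,871 + 1,355 = 5,654 (over)
Q3 2022–Q2 2023: 810 + 1,871 + 1,355 + 843 = 4,879 (over)
Q4 2022–Q3 2023: 1,871 + 1,355 + 843 + 39 = 4,108 (over)
Q1 2023–Q4 2023: 1,355 + 843 + 39 + 45 = 2,282 (under)
Q2 2023–Q1 2024: 843 + 39 + 45 + 1,665 = 2,592 (under)
4 windows exceed the threshold.

4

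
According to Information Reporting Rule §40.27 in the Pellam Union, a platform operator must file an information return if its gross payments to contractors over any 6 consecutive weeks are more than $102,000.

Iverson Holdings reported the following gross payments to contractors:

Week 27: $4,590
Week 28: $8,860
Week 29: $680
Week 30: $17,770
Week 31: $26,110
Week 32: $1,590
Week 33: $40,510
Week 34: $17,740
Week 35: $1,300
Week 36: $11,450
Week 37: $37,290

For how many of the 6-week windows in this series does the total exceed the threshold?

3

Week 27–Week 32: $4,590 + $8,860 + $680 + $17,770 + $26,110 + $1,590 = $59,600 (under)
Week 28–Week 33: $8,860 + $680 + $17,770 + $26,110 + $1,590 + $40,510 = $95,520 (under)
Week 29–Week 34: $680 + $17,770 + $26,110 + $1,590 + $40,510 + $17,740 = $104,400 (over)
Week 30–Week 35: $17,770 + $26,110 + $1,590 + $40,510 + $17,740 + $1,300 = $105,020 (over)
Week 31–Week 36: $26,110 + $1,590 + $40,510 + $17,740 + $1,300 + $11,450 = $98,700 (under)
Week 32–Week 37: $1,590 + $40,510 + $17,740 + $1,300 + $11,450 + $37,290 = $109,880 (over)
3 windows exceed the threshold.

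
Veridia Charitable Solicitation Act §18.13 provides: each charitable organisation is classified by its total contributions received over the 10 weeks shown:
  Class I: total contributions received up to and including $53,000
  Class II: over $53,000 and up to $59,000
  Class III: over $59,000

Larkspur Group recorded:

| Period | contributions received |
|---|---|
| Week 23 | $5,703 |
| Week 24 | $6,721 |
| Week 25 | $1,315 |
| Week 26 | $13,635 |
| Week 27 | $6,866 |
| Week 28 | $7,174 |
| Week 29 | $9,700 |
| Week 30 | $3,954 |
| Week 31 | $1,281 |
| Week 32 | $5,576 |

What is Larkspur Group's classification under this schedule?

Total contributions received: $5,703 + $6,721 + $1,315 + $13,635 + $6,866 + $7,174 + $9,700 + $3,954 + $1,281 + $5,576 = $61,925.
$61,925 > $59,000, so Class III applies.

Class III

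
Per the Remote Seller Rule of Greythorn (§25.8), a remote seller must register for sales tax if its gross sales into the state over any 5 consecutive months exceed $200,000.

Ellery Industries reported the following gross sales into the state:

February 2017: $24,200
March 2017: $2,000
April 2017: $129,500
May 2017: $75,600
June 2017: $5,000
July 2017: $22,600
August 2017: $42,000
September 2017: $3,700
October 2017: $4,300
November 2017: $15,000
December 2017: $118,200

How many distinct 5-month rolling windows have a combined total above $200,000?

February 2017–June 2017: $24,200 + $2,000 + $129,500 + $75,600 + $5,000 = $236,300 (over)
March 2017–July 2017: $2,000 + $129,500 + $75,600 + $5,000 + $22,600 = $234,700 (over)
April 2017–August 2017: $129,500 + $75,600 + $5,000 + $22,600 + $42,000 = $274,700 (over)
May 2017–September 2017: $75,600 + $5,000 + $22,600 + $42,000 + $3,700 = $148,900 (under)
June 2017–October 2017: $5,000 + $22,600 + $42,000 + $3,700 + $4,300 = $77,600 (under)
July 2017–November 2017: $22,600 + $42,000 + $3,700 + $4,300 + $15,000 = $87,600 (under)
August 2017–December 2017: $42,000 + $3,700 + $4,300 + $15,000 + $118,200 = $183,200 (under)
3 windows exceed the threshold.

3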